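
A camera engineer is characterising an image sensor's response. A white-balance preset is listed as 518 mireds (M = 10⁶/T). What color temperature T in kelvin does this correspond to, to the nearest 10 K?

1930 K

T = 10⁶ / 518 = 1930.50 K → 1930 K.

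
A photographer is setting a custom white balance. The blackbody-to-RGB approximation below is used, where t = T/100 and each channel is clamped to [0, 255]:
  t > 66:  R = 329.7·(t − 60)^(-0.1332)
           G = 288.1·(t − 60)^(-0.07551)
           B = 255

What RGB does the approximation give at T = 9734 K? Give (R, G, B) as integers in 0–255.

(204, 219, 255)

t = 9734/100 = 97.34; the t > 66 branch applies.
R = 329.7·(97.34 − 60)^(-0.1332) = 329.7·37.34^(-0.1332) = 329.7·0.61743 = 203.566.
G = 288.1·(97.34 − 60)^(-0.07551) = 288.1·37.34^(-0.07551) = 288.1·0.76083 = 219.194.
B = 255 by definition for t > 66.
Rounded: (204, 219, 255).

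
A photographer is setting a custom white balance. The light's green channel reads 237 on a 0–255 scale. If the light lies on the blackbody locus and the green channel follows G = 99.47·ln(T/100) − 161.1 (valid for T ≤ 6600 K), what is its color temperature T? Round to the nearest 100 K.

5500 K

ln t = (237 + 161.1) / 99.47 = 4.0022.
t = e^4.0022 = 54.719.
T = 100·t = 5472 K → 5500 K to the nearest 100 K.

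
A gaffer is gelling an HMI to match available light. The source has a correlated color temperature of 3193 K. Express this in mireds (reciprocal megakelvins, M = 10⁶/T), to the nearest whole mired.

M = 10⁶ / 3193 = 313.185 → 313 mireds.

313 mireds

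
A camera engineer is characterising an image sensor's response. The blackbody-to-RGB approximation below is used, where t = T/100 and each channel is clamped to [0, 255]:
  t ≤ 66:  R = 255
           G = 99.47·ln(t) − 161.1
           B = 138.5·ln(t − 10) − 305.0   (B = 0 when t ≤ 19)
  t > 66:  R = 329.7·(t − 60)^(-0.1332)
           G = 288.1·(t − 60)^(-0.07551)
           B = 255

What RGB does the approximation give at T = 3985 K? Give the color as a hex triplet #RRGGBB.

#FFCDA5

t = 3985/100 = 39.85; the t ≤ 66 branch applies.
R = 255 by definition for t ≤ 66.
G = 99.47·ln 39.85 − 161.1 = 99.47·3.6851 − 161.1 = 205.459.
B = 138.5·ln(39.85 − 10) − 305.0 = 138.5·ln 29.85 − 305.0 = 138.5·3.3962 − 305.0 = 165.372.
Rounded: (255, 205, 165).
In hex: #FFCDA5.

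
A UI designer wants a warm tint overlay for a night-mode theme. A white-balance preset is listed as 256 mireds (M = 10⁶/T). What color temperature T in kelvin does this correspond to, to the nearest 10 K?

T = 10⁶ / 256 = 3906.25 K → 3910 K.

3910 K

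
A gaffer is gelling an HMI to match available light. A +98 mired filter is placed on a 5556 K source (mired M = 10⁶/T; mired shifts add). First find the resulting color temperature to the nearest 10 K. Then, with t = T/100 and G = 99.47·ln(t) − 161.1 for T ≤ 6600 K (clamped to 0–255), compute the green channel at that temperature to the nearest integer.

195

M_in = 10⁶/5556 = 179.99; M_out = 179.99 + (+98) = 277.99.
T_out = 10⁶/277.99 = 3597.3 K → 3600 K; t = 36.
G = 99.47·ln 36 − 161.1 = 99.47·3.5835 − 161.1 = 195.353.
Rounded: 195.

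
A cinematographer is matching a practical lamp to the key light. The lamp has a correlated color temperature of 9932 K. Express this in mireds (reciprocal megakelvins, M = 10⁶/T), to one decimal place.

100.7 mireds

M = 10⁶ / 9932 = 100.685 → 100.7 mireds.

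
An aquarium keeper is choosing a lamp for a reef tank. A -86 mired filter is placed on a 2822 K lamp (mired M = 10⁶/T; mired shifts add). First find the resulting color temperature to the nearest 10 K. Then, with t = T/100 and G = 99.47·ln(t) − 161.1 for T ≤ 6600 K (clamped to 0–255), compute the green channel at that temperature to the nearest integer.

M_in = 10⁶/2822 = 354.36; M_out = 354.36 + (-86) = 268.36.
T_out = 10⁶/268.36 = 3726.4 K → 3730 K; t = 37.3.
G = 99.47·ln 37.3 − 161.1 = 99.47·3.6190 − 161.1 = 198.881.
Rounded: 199.

199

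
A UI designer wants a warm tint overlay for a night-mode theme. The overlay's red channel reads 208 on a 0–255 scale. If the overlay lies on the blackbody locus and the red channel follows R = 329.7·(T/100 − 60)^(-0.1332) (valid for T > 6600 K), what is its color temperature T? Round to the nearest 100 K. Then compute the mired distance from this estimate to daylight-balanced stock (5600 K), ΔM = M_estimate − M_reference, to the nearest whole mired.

(t − 60)^(-0.1332) = 208/329.7 = 0.63088.
t − 60 = 0.63088^(1/-0.1332) = 0.63088^(-7.508) = 31.763, so t = 91.763.
T = 100·t = 9176 K → 9200 K to the nearest 100 K.
M_estimate = 10⁶/9200 = 108.70; M_reference = 10⁶/5600 = 178.57.
ΔM = 108.70 − 178.57 = -69.88 → -70 mireds.

-70 mireds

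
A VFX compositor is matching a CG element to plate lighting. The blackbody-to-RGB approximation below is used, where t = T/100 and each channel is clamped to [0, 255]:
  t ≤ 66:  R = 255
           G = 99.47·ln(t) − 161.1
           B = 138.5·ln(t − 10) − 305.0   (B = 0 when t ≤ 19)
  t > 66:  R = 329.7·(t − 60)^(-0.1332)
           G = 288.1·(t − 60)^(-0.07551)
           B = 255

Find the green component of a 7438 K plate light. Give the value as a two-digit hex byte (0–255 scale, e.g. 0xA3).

t = 7438/100 = 74.38; the t > 66 branch applies.
G = 288.1·(74.38 − 60)^(-0.07551) = 288.1·14.38^(-0.07551) = 288.1·0.81767 = 235.570.
Rounded: 236; in hex, 0xEC.

0xEC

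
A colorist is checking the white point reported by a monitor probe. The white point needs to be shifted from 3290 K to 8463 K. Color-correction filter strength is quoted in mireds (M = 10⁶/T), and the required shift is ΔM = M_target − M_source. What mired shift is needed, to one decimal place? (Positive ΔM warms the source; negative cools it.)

-185.8 mireds

M_source = 10⁶/3290 = 303.951; M_target = 10⁶/8463 = 118.161.
ΔM = 118.161 − 303.951 = -185.790 → -185.8 mireds, a cooling shift.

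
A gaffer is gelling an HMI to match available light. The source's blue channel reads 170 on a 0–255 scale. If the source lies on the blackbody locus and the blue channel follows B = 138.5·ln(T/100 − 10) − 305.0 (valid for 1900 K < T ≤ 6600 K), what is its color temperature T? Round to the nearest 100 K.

ln(t − 10) = (170 + 305.0) / 138.5 = 3.4296.
t − 10 = e^3.4296 = 30.864, so t = 40.864.
T = 100·t = 4086 K → 4100 K to the nearest 100 K.

4100 K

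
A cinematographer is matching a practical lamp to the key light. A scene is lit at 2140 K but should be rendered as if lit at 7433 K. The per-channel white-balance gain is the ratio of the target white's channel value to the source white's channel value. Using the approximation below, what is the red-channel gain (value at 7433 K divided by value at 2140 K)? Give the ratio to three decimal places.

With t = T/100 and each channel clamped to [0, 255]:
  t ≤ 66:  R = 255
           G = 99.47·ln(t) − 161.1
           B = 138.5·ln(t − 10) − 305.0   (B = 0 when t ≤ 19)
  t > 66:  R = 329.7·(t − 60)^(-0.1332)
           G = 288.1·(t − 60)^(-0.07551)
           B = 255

At 2140 K (t = 21.4):
  R = 255 by definition for t ≤ 66.
At 7433 K (t = 74.33):
  R = 329.7·(74.33 − 60)^(-0.1332) = 329.7·14.33^(-0.1332) = 329.7·0.70144 = 231.263.
Gain = 231.263 / 255.000 = 0.9069 → 0.907.

0.907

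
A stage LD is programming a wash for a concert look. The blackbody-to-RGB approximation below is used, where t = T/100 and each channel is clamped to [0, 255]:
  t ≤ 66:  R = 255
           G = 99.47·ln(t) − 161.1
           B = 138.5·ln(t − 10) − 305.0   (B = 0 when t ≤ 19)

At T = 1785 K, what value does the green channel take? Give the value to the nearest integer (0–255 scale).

126

t = 1785/100 = 17.85; the t ≤ 66 branch applies.
G = 99.47·ln 17.85 − 161.1 = 99.47·2.8820 − 161.1 = 125.573.
Rounded: 126.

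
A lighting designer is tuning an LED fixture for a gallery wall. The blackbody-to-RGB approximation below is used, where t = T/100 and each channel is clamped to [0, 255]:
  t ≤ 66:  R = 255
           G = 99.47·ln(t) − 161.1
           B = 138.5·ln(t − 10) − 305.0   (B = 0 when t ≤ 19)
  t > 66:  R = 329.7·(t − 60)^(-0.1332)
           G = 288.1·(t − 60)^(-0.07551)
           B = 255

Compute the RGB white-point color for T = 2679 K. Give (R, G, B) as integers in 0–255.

(255, 166, 86)

t = 2679/100 = 26.79; the t ≤ 66 branch applies.
R = 255 by definition for t ≤ 66.
G = 99.47·ln 26.79 − 161.1 = 99.47·3.2880 − 161.1 = 165.960.
B = 138.5·ln(26.79 − 10) − 305.0 = 138.5·ln 16.79 − 305.0 = 138.5·2.8208 − 305.0 = 85.679.
Rounded: (255, 166, 86).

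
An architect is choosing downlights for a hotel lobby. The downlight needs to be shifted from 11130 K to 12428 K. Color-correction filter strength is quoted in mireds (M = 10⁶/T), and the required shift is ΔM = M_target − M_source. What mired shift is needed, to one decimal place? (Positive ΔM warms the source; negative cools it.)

-9.4 mireds

M_source = 10⁶/11130 = 89.847; M_target = 10⁶/12428 = 80.463.
ΔM = 80.463 − 89.847 = -9.384 → -9.4 mireds, a cooling shift.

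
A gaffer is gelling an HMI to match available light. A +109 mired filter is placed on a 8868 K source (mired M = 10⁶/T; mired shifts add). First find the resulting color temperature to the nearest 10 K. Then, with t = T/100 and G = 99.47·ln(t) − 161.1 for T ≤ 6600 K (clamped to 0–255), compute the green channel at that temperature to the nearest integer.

218

M_in = 10⁶/8868 = 112.76; M_out = 112.76 + (+109) = 221.76.
T_out = 10⁶/221.76 = 4509.3 K → 4510 K; t = 45.1.
G = 99.47·ln 45.1 − 161.1 = 99.47·3.8089 − 161.1 = 217.770.
Rounded: 218.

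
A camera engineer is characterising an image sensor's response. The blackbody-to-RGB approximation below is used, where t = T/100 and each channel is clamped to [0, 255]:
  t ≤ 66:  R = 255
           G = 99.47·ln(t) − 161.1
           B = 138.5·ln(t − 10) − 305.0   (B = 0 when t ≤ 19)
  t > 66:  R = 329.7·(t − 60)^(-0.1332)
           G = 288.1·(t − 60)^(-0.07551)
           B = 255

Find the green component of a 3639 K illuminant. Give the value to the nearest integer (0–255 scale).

t = 3639/100 = 36.39; the t ≤ 66 branch applies.
G = 99.47·ln 36.39 − 161.1 = 99.47·3.5943 − 161.1 = 196.424.
Rounded: 196.

196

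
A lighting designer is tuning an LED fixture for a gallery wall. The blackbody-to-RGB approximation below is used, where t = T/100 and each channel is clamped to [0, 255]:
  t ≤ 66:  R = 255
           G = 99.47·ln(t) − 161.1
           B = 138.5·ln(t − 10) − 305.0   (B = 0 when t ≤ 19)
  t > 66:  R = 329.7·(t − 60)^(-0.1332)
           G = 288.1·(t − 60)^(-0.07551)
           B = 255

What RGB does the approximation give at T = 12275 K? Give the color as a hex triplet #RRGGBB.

#BED3FF

t = 12275/100 = 122.75; the t > 66 branch applies.
R = 329.7·(122.75 − 60)^(-0.1332) = 329.7·62.75^(-0.1332) = 329.7·0.57618 = 189.966.
G = 288.1·(122.75 − 60)^(-0.07551) = 288.1·62.75^(-0.07551) = 288.1·0.73158 = 210.768.
B = 255 by definition for t > 66.
Rounded: (190, 211, 255).
In hex: #BED3FF.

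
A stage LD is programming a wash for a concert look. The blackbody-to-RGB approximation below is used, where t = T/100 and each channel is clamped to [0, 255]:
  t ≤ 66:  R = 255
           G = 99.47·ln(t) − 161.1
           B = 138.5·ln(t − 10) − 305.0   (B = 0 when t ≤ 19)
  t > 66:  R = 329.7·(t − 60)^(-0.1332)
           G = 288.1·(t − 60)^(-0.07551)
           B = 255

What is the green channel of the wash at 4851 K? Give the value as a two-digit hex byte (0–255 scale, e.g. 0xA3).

0xE1

t = 4851/100 = 48.51; the t ≤ 66 branch applies.
G = 99.47·ln 48.51 − 161.1 = 99.47·3.8818 − 161.1 = 225.020.
Rounded: 225; in hex, 0xE1.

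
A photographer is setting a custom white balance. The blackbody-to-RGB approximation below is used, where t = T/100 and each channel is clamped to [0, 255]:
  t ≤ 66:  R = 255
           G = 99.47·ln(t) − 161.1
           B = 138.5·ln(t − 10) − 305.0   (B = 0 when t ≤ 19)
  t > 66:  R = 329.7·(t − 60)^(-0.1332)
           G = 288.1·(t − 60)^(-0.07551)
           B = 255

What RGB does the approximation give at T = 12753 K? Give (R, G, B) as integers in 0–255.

(188, 210, 255)

t = 12753/100 = 127.53; the t > 66 branch applies.
R = 329.7·(127.53 − 60)^(-0.1332) = 329.7·67.53^(-0.1332) = 329.7·0.57057 = 188.118.
G = 288.1·(127.53 − 60)^(-0.07551) = 288.1·67.53^(-0.07551) = 288.1·0.72754 = 209.603.
B = 255 by definition for t > 66.
Rounded: (188, 210, 255).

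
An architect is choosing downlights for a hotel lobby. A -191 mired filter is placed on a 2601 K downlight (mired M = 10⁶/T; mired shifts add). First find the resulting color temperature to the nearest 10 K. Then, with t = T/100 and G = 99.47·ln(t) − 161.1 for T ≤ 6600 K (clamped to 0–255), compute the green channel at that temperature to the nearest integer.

231

M_in = 10⁶/2601 = 384.47; M_out = 384.47 + (-191) = 193.47.
T_out = 10⁶/193.47 = 5168.8 K → 5170 K; t = 51.7.
G = 99.47·ln 51.7 − 161.1 = 99.47·3.9455 − 161.1 = 231.355.
Rounded: 231.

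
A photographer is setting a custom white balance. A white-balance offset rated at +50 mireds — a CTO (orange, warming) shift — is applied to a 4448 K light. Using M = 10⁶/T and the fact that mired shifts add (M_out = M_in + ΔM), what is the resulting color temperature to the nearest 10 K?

3640 K

M_in = 10⁶/4448 = 224.82 mireds.
M_out = 224.82 + (+50) = 274.82 mireds.
T_out = 10⁶/274.82 = 3638.7 K → 3640 K.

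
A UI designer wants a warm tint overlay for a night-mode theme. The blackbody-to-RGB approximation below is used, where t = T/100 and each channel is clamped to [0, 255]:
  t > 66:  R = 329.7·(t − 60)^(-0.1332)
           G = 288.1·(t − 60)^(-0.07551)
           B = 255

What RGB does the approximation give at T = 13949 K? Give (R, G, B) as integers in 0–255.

(184, 207, 255)

t = 13949/100 = 139.49; the t > 66 branch applies.
R = 329.7·(139.49 − 60)^(-0.1332) = 329.7·79.49^(-0.1332) = 329.7·0.55831 = 184.076.
G = 288.1·(139.49 − 60)^(-0.07551) = 288.1·79.49^(-0.07551) = 288.1·0.71863 = 207.038.
B = 255 by definition for t > 66.
Rounded: (184, 207, 255).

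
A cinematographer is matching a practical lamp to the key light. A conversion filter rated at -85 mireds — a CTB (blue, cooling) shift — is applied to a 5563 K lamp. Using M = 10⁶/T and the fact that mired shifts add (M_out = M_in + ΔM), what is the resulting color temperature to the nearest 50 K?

M_in = 10⁶/5563 = 179.76 mireds.
M_out = 179.76 + (-85) = 94.76 mireds.
T_out = 10⁶/94.76 = 10553.1 K → 10550 K.

10550 K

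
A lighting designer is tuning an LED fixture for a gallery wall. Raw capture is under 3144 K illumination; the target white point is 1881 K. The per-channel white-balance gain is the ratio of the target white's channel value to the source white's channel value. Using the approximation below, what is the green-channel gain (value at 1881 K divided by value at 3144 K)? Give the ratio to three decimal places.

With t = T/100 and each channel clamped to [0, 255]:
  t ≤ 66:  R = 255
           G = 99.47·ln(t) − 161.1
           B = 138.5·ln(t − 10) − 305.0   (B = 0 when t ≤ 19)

0.719

At 3144 K (t = 31.44):
  G = 99.47·ln 31.44 − 161.1 = 99.47·3.4481 − 161.1 = 181.881.
At 1881 K (t = 18.81):
  G = 99.47·ln 18.81 − 161.1 = 99.47·2.9344 − 161.1 = 130.784.
Gain = 130.784 / 181.881 = 0.7191 → 0.719.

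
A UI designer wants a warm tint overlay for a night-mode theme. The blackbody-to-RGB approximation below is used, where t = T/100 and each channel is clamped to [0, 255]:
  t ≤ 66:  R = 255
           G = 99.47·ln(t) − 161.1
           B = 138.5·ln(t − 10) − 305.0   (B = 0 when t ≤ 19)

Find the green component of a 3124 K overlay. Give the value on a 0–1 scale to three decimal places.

0.711

t = 3124/100 = 31.24; the t ≤ 66 branch applies.
G = 99.47·ln 31.24 − 161.1 = 99.47·3.4417 − 161.1 = 181.246.
On a 0–1 scale: 181.246/255 = 0.7108 → 0.711.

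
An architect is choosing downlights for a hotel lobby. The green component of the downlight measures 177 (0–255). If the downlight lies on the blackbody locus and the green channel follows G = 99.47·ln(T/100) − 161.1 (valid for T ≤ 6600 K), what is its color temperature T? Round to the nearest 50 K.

ln t = (177 + 161.1) / 99.47 = 3.3990.
t = e^3.3990 = 29.935.
T = 100·t = 2993 K → 3000 K to the nearest 50 K.

3000 K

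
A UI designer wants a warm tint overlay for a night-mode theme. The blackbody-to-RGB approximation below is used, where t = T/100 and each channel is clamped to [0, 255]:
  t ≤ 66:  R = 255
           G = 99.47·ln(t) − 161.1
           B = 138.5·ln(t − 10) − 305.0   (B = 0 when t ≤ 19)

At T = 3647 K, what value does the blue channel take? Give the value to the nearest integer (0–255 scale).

149

t = 3647/100 = 36.47; the t ≤ 66 branch applies.
B = 138.5·ln(36.47 − 10) − 305.0 = 138.5·ln 26.47 − 305.0 = 138.5·3.2760 − 305.0 = 148.728.
Rounded: 149.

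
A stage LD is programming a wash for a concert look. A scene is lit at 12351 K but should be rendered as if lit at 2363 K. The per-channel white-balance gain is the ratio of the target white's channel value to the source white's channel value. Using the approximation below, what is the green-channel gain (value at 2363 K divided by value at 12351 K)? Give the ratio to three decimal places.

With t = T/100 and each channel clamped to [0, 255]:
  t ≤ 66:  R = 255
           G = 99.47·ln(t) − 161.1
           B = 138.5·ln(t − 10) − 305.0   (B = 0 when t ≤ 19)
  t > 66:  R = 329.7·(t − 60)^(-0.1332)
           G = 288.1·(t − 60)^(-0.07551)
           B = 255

At 12351 K (t = 123.51):
  G = 288.1·(123.51 − 60)^(-0.07551) = 288.1·63.51^(-0.07551) = 288.1·0.73092 = 210.577.
At 2363 K (t = 23.63):
  G = 99.47·ln 23.63 − 161.1 = 99.47·3.1625 − 161.1 = 153.476.
Gain = 153.476 / 210.577 = 0.7288 → 0.729.

0.729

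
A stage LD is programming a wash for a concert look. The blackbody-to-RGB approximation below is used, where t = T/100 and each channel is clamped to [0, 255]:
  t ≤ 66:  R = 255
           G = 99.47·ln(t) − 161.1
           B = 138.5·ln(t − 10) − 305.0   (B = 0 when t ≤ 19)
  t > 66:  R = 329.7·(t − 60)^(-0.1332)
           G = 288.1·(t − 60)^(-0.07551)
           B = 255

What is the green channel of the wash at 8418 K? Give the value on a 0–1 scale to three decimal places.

0.888

t = 8418/100 = 84.18; the t > 66 branch applies.
G = 288.1·(84.18 − 60)^(-0.07551) = 288.1·24.18^(-0.07551) = 288.1·0.78620 = 226.505.
On a 0–1 scale: 226.505/255 = 0.8883 → 0.888.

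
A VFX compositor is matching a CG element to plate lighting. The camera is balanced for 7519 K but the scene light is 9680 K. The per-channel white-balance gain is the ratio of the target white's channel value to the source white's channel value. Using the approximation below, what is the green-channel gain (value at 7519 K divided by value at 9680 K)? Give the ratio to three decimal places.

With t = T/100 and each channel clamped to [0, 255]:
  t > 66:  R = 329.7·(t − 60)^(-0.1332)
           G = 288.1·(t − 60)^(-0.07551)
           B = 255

At 9680 K (t = 96.8):
  G = 288.1·(96.8 − 60)^(-0.07551) = 288.1·36.8^(-0.07551) = 288.1·0.76166 = 219.435.
At 7519 K (t = 75.19):
  G = 288.1·(75.19 − 60)^(-0.07551) = 288.1·15.19^(-0.07551) = 288.1·0.81429 = 234.598.
Gain = 234.598 / 219.435 = 1.0691 → 1.069.

1.069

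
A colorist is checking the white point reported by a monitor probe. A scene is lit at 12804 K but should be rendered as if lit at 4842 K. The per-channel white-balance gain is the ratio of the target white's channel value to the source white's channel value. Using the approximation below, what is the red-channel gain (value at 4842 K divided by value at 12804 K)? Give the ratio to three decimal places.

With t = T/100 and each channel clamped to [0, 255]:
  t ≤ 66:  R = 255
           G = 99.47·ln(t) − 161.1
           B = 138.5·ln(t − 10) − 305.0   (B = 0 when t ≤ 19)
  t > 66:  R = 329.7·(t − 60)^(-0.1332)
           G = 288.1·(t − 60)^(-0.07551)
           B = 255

1.357

At 12804 K (t = 128.04):
  R = 329.7·(128.04 − 60)^(-0.1332) = 329.7·68.04^(-0.1332) = 329.7·0.57000 = 187.929.
At 4842 K (t = 48.42):
  R = 255 by definition for t ≤ 66.
Gain = 255.000 / 187.929 = 1.3569 → 1.357.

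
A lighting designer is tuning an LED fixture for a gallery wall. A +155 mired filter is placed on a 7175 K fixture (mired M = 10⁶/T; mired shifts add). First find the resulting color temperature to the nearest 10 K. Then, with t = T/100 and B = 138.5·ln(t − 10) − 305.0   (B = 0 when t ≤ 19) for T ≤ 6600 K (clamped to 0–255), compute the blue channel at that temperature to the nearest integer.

135

M_in = 10⁶/7175 = 139.37; M_out = 139.37 + (+155) = 294.37.
T_out = 10⁶/294.37 = 3397.1 K → 3400 K; t = 34.
B = 138.5·ln(34 − 10) − 305.0 = 138.5·ln 24 − 305.0 = 138.5·3.1781 − 305.0 = 135.160.
Rounded: 135.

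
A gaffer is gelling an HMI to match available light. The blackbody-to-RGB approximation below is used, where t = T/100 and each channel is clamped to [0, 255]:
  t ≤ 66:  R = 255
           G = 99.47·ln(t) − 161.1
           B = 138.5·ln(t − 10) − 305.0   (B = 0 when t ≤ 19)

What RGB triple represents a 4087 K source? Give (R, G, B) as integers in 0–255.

t = 4087/100 = 40.87; the t ≤ 66 branch applies.
R = 255 by definition for t ≤ 66.
G = 99.47·ln 40.87 − 161.1 = 99.47·3.7104 − 161.1 = 207.973.
B = 138.5·ln(40.87 − 10) − 305.0 = 138.5·ln 30.87 − 305.0 = 138.5·3.4298 − 305.0 = 170.025.
Rounded: (255, 208, 170).

(255, 208, 170)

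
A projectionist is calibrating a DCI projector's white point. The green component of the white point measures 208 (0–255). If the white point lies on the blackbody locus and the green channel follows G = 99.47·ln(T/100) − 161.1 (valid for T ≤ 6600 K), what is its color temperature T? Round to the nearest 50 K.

4100 K

ln t = (208 + 161.1) / 99.47 = 3.7107.
t = e^3.7107 = 40.881.
T = 100·t = 4088 K → 4100 K to the nearest 50 K.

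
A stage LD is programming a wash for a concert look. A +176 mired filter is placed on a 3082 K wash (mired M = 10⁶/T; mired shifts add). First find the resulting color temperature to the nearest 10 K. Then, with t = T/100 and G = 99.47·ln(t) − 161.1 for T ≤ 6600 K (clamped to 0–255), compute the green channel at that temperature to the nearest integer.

137

M_in = 10⁶/3082 = 324.46; M_out = 324.46 + (+176) = 500.46.
T_out = 10⁶/500.46 = 1998.1 K → 2000 K; t = 20.
G = 99.47·ln 20 − 161.1 = 99.47·2.9957 − 161.1 = 136.885.
Rounded: 137.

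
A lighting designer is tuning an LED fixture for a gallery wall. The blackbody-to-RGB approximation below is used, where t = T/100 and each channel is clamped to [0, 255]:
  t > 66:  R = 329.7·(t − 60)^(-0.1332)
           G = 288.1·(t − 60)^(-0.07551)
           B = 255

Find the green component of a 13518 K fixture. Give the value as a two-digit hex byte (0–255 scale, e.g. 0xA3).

0xD0

t = 13518/100 = 135.18; the t > 66 branch applies.
G = 288.1·(135.18 − 60)^(-0.07551) = 288.1·75.18^(-0.07551) = 288.1·0.72166 = 207.912.
Rounded: 208; in hex, 0xD0.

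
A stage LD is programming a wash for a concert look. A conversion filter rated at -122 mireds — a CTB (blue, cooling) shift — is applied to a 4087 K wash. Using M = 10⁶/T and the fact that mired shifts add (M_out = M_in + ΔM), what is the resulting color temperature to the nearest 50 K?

8150 K

M_in = 10⁶/4087 = 244.68 mireds.
M_out = 244.68 + (-122) = 122.68 mireds.
T_out = 10⁶/122.68 = 8151.4 K → 8150 K.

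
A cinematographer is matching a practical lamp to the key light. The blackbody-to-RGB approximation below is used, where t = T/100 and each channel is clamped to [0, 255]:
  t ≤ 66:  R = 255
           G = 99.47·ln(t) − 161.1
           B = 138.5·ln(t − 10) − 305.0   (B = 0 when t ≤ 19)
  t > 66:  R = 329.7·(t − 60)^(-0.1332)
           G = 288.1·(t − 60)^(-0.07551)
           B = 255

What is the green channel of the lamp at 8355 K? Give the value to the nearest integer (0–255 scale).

t = 8355/100 = 83.55; the t > 66 branch applies.
G = 288.1·(83.55 − 60)^(-0.07551) = 288.1·23.55^(-0.07551) = 288.1·0.78777 = 226.957.
Rounded: 227.

227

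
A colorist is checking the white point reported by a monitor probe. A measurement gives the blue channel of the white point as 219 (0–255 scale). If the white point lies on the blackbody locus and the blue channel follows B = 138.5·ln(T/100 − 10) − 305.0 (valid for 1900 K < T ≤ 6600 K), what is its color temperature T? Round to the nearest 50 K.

5400 K

ln(t − 10) = (219 + 305.0) / 138.5 = 3.7834.
t − 10 = e^3.7834 = 43.965, so t = 53.965.
T = 100·t = 5396 K → 5400 K to the nearest 50 K.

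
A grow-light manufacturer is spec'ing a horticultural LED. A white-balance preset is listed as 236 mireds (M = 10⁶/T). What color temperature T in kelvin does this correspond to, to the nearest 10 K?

T = 10⁶ / 236 = 4237.29 K → 4240 K.

4240 K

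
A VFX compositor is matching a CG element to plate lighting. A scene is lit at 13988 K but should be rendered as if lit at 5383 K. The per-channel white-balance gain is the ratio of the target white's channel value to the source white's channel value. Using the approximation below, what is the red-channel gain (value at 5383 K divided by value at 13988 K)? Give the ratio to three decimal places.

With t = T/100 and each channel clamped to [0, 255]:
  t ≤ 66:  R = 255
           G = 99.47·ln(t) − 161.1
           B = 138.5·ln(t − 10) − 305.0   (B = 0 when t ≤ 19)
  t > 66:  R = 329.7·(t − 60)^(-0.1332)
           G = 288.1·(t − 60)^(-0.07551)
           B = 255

1.386

At 13988 K (t = 139.88):
  R = 329.7·(139.88 − 60)^(-0.1332) = 329.7·79.88^(-0.1332) = 329.7·0.55795 = 183.956.
At 5383 K (t = 53.83):
  R = 255 by definition for t ≤ 66.
Gain = 255.000 / 183.956 = 1.3862 → 1.386.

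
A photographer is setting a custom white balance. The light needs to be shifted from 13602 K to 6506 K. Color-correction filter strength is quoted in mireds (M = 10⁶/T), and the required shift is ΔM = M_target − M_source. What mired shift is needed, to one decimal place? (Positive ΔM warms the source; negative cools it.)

M_source = 10⁶/13602 = 73.519; M_target = 10⁶/6506 = 153.704.
ΔM = 153.704 − 73.519 = 80.186 → +80.2 mireds, a warming shift.

+80.2 mireds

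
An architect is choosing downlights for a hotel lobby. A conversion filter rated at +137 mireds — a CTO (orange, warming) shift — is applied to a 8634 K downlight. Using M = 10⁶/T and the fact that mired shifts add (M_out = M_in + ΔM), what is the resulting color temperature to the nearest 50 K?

3950 K

M_in = 10⁶/8634 = 115.82 mireds.
M_out = 115.82 + (+137) = 252.82 mireds.
T_out = 10⁶/252.82 = 3955.4 K → 3950 K.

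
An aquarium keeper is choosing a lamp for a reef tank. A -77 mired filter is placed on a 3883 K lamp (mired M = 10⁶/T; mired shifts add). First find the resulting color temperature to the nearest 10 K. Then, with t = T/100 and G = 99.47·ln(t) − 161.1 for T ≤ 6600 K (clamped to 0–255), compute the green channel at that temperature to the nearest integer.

238

M_in = 10⁶/3883 = 257.53; M_out = 257.53 + (-77) = 180.53.
T_out = 10⁶/180.53 = 5539.2 K → 5540 K; t = 55.4.
G = 99.47·ln 55.4 − 161.1 = 99.47·4.0146 − 161.1 = 238.230.
Rounded: 238.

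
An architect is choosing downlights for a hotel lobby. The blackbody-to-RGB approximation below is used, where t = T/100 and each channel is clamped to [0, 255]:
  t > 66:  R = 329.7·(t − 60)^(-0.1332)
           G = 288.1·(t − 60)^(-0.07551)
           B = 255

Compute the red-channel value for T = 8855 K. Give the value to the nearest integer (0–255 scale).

211

t = 8855/100 = 88.55; the t > 66 branch applies.
R = 329.7·(88.55 − 60)^(-0.1332) = 329.7·28.55^(-0.1332) = 329.7·0.63990 = 210.976.
Rounded: 211.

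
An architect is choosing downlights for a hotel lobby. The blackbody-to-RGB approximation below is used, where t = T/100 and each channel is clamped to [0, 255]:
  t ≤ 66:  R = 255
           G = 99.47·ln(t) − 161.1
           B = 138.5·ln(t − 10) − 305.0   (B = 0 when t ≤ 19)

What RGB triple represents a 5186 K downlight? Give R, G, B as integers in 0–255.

R=255, G=232, B=212

t = 5186/100 = 51.86; the t ≤ 66 branch applies.
R = 255 by definition for t ≤ 66.
G = 99.47·ln 51.86 − 161.1 = 99.47·3.9485 − 161.1 = 231.662.
B = 138.5·ln(51.86 − 10) − 305.0 = 138.5·ln 41.86 − 305.0 = 138.5·3.7343 − 305.0 = 212.205.
Rounded: (255, 232, 212).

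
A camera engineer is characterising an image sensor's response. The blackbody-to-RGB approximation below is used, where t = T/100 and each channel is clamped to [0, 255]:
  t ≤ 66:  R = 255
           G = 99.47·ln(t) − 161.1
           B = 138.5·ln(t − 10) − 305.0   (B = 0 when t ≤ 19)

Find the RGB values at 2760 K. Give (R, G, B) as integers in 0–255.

(255, 169, 92)

t = 2760/100 = 27.6; the t ≤ 66 branch applies.
R = 255 by definition for t ≤ 66.
G = 99.47·ln 27.6 − 161.1 = 99.47·3.3178 − 161.1 = 168.923.
B = 138.5·ln(27.6 − 10) − 305.0 = 138.5·ln 17.6 − 305.0 = 138.5·2.8679 − 305.0 = 92.204.
Rounded: (255, 169, 92).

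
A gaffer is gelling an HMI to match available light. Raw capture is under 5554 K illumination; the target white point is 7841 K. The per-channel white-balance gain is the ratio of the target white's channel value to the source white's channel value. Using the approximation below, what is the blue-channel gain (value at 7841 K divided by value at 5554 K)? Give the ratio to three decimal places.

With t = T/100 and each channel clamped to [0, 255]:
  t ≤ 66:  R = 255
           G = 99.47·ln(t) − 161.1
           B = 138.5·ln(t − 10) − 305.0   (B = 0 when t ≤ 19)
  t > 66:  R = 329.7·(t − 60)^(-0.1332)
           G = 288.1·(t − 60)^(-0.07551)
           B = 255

1.139

At 5554 K (t = 55.54):
  B = 138.5·ln(55.54 − 10) − 305.0 = 138.5·ln 45.54 − 305.0 = 138.5·3.8186 − 305.0 = 223.875.
At 7841 K (t = 78.41):
  B = 255 by definition for t > 66.
Gain = 255.000 / 223.875 = 1.1390 → 1.139.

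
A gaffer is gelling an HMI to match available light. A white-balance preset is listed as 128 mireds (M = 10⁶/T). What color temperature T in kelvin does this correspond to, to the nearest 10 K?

T = 10⁶ / 128 = 7812.50 K → 7810 K.

7810 K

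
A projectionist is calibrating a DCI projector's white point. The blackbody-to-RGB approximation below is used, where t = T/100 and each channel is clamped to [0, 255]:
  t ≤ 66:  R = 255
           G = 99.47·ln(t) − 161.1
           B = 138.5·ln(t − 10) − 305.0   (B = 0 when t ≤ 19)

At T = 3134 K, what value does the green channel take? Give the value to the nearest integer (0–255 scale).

182

t = 3134/100 = 31.34; the t ≤ 66 branch applies.
G = 99.47·ln 31.34 − 161.1 = 99.47·3.4449 − 161.1 = 181.564.
Rounded: 182.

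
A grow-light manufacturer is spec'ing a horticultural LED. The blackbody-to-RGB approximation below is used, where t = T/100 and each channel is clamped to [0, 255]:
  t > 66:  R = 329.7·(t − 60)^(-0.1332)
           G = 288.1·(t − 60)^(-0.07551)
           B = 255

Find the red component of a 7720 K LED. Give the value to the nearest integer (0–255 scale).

226

t = 7720/100 = 77.2; the t > 66 branch applies.
R = 329.7·(77.2 − 60)^(-0.1332) = 329.7·17.2^(-0.1332) = 329.7·0.68459 = 225.708.
Rounded: 226.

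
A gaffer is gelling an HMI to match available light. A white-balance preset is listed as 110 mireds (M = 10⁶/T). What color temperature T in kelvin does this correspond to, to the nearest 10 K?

T = 10⁶ / 110 = 9090.91 K → 9090 K.

9090 K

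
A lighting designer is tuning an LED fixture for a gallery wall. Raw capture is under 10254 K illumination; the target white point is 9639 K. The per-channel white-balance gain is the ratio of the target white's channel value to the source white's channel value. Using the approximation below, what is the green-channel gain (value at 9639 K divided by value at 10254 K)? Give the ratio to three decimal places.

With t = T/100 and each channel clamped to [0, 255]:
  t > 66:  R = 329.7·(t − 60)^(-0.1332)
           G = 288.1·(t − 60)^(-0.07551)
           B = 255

1.012

At 10254 K (t = 102.54):
  G = 288.1·(102.54 − 60)^(-0.07551) = 288.1·42.54^(-0.07551) = 288.1·0.75337 = 217.046.
At 9639 K (t = 96.39):
  G = 288.1·(96.39 − 60)^(-0.07551) = 288.1·36.39^(-0.07551) = 288.1·0.76231 = 219.621.
Gain = 219.621 / 217.046 = 1.0119 → 1.012.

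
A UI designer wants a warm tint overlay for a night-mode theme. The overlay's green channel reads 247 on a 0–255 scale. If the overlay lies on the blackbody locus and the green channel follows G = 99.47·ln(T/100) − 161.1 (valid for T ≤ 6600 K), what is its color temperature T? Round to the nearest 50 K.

ln t = (247 + 161.1) / 99.47 = 4.1027.
t = e^4.1027 = 60.506.
T = 100·t = 6051 K → 6050 K to the nearest 50 K.

6050 K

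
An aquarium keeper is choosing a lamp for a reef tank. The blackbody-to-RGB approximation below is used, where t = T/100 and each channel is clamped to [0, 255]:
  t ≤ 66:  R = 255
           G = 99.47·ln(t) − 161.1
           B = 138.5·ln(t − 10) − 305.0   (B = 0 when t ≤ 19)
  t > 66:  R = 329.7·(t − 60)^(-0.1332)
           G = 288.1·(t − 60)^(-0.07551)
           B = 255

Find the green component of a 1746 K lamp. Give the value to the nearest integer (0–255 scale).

t = 1746/100 = 17.46; the t ≤ 66 branch applies.
G = 99.47·ln 17.46 − 161.1 = 99.47·2.8599 − 161.1 = 123.376.
Rounded: 123.

123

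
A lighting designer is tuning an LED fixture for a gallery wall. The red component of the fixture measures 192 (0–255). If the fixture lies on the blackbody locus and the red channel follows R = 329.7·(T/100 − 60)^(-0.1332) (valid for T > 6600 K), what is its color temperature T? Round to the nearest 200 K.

11800 K

(t − 60)^(-0.1332) = 192/329.7 = 0.58235.
t − 60 = 0.58235^(1/-0.1332) = 0.58235^(-7.508) = 57.929, so t = 117.929.
T = 100·t = 11793 K → 11800 K to the nearest 200 K.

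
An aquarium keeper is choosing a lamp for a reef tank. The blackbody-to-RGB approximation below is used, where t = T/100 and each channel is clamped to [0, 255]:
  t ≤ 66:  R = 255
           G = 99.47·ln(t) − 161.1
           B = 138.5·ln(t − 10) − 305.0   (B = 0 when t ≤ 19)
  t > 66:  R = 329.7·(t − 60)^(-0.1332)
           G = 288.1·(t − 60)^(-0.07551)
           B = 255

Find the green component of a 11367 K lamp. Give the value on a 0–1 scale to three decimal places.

0.836

t = 11367/100 = 113.67; the t > 66 branch applies.
G = 288.1·(113.67 − 60)^(-0.07551) = 288.1·53.67^(-0.07551) = 288.1·0.74027 = 213.271.
On a 0–1 scale: 213.271/255 = 0.8364 → 0.836.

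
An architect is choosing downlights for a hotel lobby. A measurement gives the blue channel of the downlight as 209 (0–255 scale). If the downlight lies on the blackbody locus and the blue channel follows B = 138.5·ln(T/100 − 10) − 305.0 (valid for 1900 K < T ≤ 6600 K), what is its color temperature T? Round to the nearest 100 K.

ln(t − 10) = (209 + 305.0) / 138.5 = 3.7112.
t − 10 = e^3.7112 = 40.903, so t = 50.903.
T = 100·t = 5090 K → 5100 K to the nearest 100 K.

5100 K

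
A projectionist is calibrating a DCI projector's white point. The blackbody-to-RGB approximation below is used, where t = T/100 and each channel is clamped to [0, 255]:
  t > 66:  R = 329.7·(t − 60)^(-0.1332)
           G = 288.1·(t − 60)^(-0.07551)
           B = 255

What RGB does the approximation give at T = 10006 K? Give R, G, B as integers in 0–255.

t = 10006/100 = 100.06; the t > 66 branch applies.
R = 329.7·(100.06 − 60)^(-0.1332) = 329.7·40.06^(-0.1332) = 329.7·0.61167 = 201.668.
G = 288.1·(100.06 − 60)^(-0.07551) = 288.1·40.06^(-0.07551) = 288.1·0.75680 = 218.033.
B = 255 by definition for t > 66.
Rounded: (202, 218, 255).

R=202, G=218, B=255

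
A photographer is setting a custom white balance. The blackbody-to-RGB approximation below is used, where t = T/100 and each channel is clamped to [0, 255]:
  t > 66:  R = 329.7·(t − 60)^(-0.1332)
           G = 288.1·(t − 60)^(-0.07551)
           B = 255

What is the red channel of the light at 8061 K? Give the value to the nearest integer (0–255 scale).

220

t = 8061/100 = 80.61; the t > 66 branch applies.
R = 329.7·(80.61 − 60)^(-0.1332) = 329.7·20.61^(-0.1332) = 329.7·0.66829 = 220.335.
Rounded: 220.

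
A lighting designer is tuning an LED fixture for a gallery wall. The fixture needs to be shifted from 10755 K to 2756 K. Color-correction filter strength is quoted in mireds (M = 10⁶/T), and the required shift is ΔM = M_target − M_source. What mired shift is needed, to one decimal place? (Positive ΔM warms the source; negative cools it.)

M_source = 10⁶/10755 = 92.980; M_target = 10⁶/2756 = 362.845.
ΔM = 362.845 − 92.980 = 269.865 → +269.9 mireds, a warming shift.

+269.9 mireds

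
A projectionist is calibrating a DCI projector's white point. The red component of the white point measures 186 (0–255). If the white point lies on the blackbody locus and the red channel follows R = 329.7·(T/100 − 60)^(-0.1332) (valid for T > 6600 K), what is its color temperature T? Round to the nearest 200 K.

13400 K

(t − 60)^(-0.1332) = 186/329.7 = 0.56415.
t − 60 = 0.56415^(1/-0.1332) = 0.56415^(-7.508) = 73.521, so t = 133.521.
T = 100·t = 13352 K → 13400 K to the nearest 200 K.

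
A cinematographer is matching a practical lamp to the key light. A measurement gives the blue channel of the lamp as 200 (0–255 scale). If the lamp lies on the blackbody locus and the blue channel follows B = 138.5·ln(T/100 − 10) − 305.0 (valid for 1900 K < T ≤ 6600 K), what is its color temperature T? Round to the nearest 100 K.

ln(t − 10) = (200 + 305.0) / 138.5 = 3.6462.
t − 10 = e^3.6462 = 38.329, so t = 48.329.
T = 100·t = 4833 K → 4800 K to the nearest 100 K.

4800 K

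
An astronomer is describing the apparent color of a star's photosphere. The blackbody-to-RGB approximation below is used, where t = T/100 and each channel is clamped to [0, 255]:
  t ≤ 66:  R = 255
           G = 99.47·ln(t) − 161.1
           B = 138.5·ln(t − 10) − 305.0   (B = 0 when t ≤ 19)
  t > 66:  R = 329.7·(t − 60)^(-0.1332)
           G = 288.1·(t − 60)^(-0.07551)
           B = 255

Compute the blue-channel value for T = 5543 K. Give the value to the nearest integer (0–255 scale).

t = 5543/100 = 55.43; the t ≤ 66 branch applies.
B = 138.5·ln(55.43 − 10) − 305.0 = 138.5·ln 45.43 − 305.0 = 138.5·3.8162 − 305.0 = 223.540.
Rounded: 224.

224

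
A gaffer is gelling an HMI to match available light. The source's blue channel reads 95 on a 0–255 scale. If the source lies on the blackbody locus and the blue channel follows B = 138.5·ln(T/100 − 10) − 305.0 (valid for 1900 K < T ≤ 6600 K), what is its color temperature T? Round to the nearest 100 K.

ln(t − 10) = (95 + 305.0) / 138.5 = 2.8881.
t − 10 = e^2.8881 = 17.959, so t = 27.959.
T = 100·t = 2796 K → 2800 K to the nearest 100 K.

2800 K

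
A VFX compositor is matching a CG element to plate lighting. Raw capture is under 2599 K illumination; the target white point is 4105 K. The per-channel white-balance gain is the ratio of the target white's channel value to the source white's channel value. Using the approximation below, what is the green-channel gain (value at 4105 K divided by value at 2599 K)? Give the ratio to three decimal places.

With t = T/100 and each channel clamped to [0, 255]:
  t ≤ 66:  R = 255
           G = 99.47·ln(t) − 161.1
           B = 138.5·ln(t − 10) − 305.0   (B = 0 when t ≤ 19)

1.279

At 2599 K (t = 25.99):
  G = 99.47·ln 25.99 − 161.1 = 99.47·3.2577 − 161.1 = 162.945.
At 4105 K (t = 41.05):
  G = 99.47·ln 41.05 − 161.1 = 99.47·3.7148 − 161.1 = 208.410.
Gain = 208.410 / 162.945 = 1.2790 → 1.279.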